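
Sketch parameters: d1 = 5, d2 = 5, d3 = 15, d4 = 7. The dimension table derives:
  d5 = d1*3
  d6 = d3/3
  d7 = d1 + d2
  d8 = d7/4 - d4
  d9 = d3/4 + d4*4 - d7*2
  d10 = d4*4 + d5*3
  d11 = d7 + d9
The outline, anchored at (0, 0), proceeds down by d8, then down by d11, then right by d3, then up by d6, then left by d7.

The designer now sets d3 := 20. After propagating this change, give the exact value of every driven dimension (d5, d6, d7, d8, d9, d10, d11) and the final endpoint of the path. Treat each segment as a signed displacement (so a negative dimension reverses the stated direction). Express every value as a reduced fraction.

Apply edit: d3 := 20
  d5 = d1*3 = 15
  d6 = d3/3 = 20/3
  d7 = d1 + d2 = 10
  d8 = d7/4 - d4 = -9/2
  d9 = d3/4 + d4*4 - d7*2 = 13
  d10 = d4*4 + d5*3 = 73
  d11 = d7 + d9 = 23
Walk from origin (0, 0):
  seg 1: down by d8 = -9/2 → (0, 9/2)
  seg 2: down by d11 = 23 → (0, -37/2)
  seg 3: right by d3 = 20 → (20, -37/2)
  seg 4: up by d6 = 20/3 → (20, -71/6)
  seg 5: left by d7 = 10 → (10, -71/6)

d5 = 15
d6 = 20/3
d7 = 10
d8 = -9/2
d9 = 13
d10 = 73
d11 = 23
endpoint = (10, -71/6)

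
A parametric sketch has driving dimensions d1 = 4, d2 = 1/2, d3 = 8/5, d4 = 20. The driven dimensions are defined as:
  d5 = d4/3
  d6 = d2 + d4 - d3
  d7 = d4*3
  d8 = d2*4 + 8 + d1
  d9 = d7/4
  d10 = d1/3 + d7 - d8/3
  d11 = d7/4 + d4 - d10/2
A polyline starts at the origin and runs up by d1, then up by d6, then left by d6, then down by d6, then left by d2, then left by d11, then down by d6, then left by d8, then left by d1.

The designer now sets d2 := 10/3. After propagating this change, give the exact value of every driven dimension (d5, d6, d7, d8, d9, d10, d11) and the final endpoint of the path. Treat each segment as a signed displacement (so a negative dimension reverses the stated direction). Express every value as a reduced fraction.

Apply edit: d2 := 10/3
  d5 = d4/3 = 20/3
  d6 = d2 + d4 - d3 = 326/15
  d7 = d4*3 = 60
  d8 = d2*4 + 8 + d1 = 76/3
  d9 = d7/4 = 15
  d10 = d1/3 + d7 - d8/3 = 476/9
  d11 = d7/4 + d4 - d10/2 = 77/9
Walk from origin (0, 0):
  seg 1: up by d1 = 4 → (0, 4)
  seg 2: up by d6 = 326/15 → (0, 386/15)
  seg 3: left by d6 = 326/15 → (-326/15, 386/15)
  seg 4: down by d6 = 326/15 → (-326/15, 4)
  seg 5: left by d2 = 10/3 → (-376/15, 4)
  seg 6: left by d11 = 77/9 → (-1513/45, 4)
  seg 7: down by d6 = 326/15 → (-1513/45, -266/15)
  seg 8: left by d8 = 76/3 → (-2653/45, -266/15)
  seg 9: left by d1 = 4 → (-2833/45, -266/15)

d5 = 20/3
d6 = 326/15
d7 = 60
d8 = 76/3
d9 = 15
d10 = 476/9
d11 = 77/9
endpoint = (-2833/45, -266/15)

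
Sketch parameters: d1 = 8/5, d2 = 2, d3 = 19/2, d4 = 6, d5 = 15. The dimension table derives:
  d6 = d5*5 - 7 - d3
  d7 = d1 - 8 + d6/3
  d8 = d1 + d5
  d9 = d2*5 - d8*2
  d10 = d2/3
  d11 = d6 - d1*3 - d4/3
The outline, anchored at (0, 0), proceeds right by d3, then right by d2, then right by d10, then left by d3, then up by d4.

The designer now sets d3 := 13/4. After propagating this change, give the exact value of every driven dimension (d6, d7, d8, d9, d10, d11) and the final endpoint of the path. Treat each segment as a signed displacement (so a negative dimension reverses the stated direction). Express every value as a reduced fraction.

d6 = 259/4
d7 = 911/60
d8 = 83/5
d9 = -116/5
d10 = 2/3
d11 = 1159/20
endpoint = (8/3, 6)

Apply edit: d3 := 13/4
  d6 = d5*5 - 7 - d3 = 259/4
  d7 = d1 - 8 + d6/3 = 911/60
  d8 = d1 + d5 = 83/5
  d9 = d2*5 - d8*2 = -116/5
  d10 = d2/3 = 2/3
  d11 = d6 - d1*3 - d4/3 = 1159/20
Walk from origin (0, 0):
  seg 1: right by d3 = 13/4 → (13/4, 0)
  seg 2: right by d2 = 2 → (21/4, 0)
  seg 3: right by d10 = 2/3 → (71/12, 0)
  seg 4: left by d3 = 13/4 → (8/3, 0)
  seg 5: up by d4 = 6 → (8/3, 6)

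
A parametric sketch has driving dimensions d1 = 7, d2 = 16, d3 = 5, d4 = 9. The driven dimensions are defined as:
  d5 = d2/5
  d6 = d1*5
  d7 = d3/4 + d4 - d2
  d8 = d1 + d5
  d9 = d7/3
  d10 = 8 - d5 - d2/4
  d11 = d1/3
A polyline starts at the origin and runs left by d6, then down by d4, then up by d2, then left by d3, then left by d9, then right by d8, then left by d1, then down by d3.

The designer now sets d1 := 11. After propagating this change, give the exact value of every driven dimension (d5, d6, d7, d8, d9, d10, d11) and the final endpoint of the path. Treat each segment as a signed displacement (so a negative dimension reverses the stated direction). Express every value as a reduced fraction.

Apply edit: d1 := 11
  d5 = d2/5 = 16/5
  d6 = d1*5 = 55
  d7 = d3/4 + d4 - d2 = -23/4
  d8 = d1 + d5 = 71/5
  d9 = d7/3 = -23/12
  d10 = 8 - d5 - d2/4 = 4/5
  d11 = d1/3 = 11/3
Walk from origin (0, 0):
  seg 1: left by d6 = 55 → (-55, 0)
  seg 2: down by d4 = 9 → (-55, -9)
  seg 3: up by d2 = 16 → (-55, 7)
  seg 4: left by d3 = 5 → (-60, 7)
  seg 5: left by d9 = -23/12 → (-697/12, 7)
  seg 6: right by d8 = 71/5 → (-2633/60, 7)
  seg 7: left by d1 = 11 → (-3293/60, 7)
  seg 8: down by d3 = 5 → (-3293/60, 2)

d5 = 16/5
d6 = 55
d7 = -23/4
d8 = 71/5
d9 = -23/12
d10 = 4/5
d11 = 11/3
endpoint = (-3293/60, 2)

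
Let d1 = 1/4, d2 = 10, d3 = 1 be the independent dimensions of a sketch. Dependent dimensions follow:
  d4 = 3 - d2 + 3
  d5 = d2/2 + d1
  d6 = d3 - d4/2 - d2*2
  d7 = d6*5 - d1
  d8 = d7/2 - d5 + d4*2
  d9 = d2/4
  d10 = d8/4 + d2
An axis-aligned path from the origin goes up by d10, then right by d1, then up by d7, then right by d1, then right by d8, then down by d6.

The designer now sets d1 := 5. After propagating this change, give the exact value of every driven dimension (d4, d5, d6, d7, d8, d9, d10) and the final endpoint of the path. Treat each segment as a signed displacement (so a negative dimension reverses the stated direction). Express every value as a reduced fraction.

d4 = -4
d5 = 10
d6 = -17
d7 = -90
d8 = -63
d9 = 5/2
d10 = -23/4
endpoint = (-53, -315/4)

Apply edit: d1 := 5
  d4 = 3 - d2 + 3 = -4
  d5 = d2/2 + d1 = 10
  d6 = d3 - d4/2 - d2*2 = -17
  d7 = d6*5 - d1 = -90
  d8 = d7/2 - d5 + d4*2 = -63
  d9 = d2/4 = 5/2
  d10 = d8/4 + d2 = -23/4
Walk from origin (0, 0):
  seg 1: up by d10 = -23/4 → (0, -23/4)
  seg 2: right by d1 = 5 → (5, -23/4)
  seg 3: up by d7 = -90 → (5, -383/4)
  seg 4: right by d1 = 5 → (10, -383/4)
  seg 5: right by d8 = -63 → (-53, -383/4)
  seg 6: down by d6 = -17 → (-53, -315/4)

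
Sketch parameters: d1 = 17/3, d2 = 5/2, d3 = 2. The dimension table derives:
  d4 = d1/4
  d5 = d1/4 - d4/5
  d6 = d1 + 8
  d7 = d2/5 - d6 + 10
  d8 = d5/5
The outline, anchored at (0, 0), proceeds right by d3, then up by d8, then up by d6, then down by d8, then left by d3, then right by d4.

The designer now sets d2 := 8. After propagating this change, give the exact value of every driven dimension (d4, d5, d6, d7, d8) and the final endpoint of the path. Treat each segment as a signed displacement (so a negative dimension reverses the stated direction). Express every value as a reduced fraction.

d4 = 17/12
d5 = 17/15
d6 = 41/3
d7 = -31/15
d8 = 17/75
endpoint = (17/12, 41/3)

Apply edit: d2 := 8
  d4 = d1/4 = 17/12
  d5 = d1/4 - d4/5 = 17/15
  d6 = d1 + 8 = 41/3
  d7 = d2/5 - d6 + 10 = -31/15
  d8 = d5/5 = 17/75
Walk from origin (0, 0):
  seg 1: right by d3 = 2 → (2, 0)
  seg 2: up by d8 = 17/75 → (2, 17/75)
  seg 3: up by d6 = 41/3 → (2, 1042/75)
  seg 4: down by d8 = 17/75 → (2, 41/3)
  seg 5: left by d3 = 2 → (0, 41/3)
  seg 6: right by d4 = 17/12 → (17/12, 41/3)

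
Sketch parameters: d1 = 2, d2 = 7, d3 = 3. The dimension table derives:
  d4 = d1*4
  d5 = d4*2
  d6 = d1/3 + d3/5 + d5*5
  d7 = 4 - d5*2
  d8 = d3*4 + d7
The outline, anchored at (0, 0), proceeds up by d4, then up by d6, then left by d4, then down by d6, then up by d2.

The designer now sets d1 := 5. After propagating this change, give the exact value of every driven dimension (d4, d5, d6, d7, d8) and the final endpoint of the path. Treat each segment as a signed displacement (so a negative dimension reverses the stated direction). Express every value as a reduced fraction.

Apply edit: d1 := 5
  d4 = d1*4 = 20
  d5 = d4*2 = 40
  d6 = d1/3 + d3/5 + d5*5 = 3034/15
  d7 = 4 - d5*2 = -76
  d8 = d3*4 + d7 = -64
Walk from origin (0, 0):
  seg 1: up by d4 = 20 → (0, 20)
  seg 2: up by d6 = 3034/15 → (0, 3334/15)
  seg 3: left by d4 = 20 → (-20, 3334/15)
  seg 4: down by d6 = 3034/15 → (-20, 20)
  seg 5: up by d2 = 7 → (-20, 27)

d4 = 20
d5 = 40
d6 = 3034/15
d7 = -76
d8 = -64
endpoint = (-20, 27)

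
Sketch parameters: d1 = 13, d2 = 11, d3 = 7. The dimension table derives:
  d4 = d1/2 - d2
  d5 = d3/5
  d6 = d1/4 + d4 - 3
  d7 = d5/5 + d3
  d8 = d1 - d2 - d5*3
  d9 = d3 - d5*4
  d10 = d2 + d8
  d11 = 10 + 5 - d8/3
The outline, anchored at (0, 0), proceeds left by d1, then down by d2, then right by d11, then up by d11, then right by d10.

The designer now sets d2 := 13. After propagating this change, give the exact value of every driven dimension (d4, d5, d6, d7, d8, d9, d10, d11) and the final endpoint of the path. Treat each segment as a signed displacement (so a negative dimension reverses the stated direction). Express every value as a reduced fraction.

d4 = -13/2
d5 = 7/5
d6 = -25/4
d7 = 182/25
d8 = -21/5
d9 = 7/5
d10 = 44/5
d11 = 82/5
endpoint = (61/5, 17/5)

Apply edit: d2 := 13
  d4 = d1/2 - d2 = -13/2
  d5 = d3/5 = 7/5
  d6 = d1/4 + d4 - 3 = -25/4
  d7 = d5/5 + d3 = 182/25
  d8 = d1 - d2 - d5*3 = -21/5
  d9 = d3 - d5*4 = 7/5
  d10 = d2 + d8 = 44/5
  d11 = 10 + 5 - d8/3 = 82/5
Walk from origin (0, 0):
  seg 1: left by d1 = 13 → (-13, 0)
  seg 2: down by d2 = 13 → (-13, -13)
  seg 3: right by d11 = 82/5 → (17/5, -13)
  seg 4: up by d11 = 82/5 → (17/5, 17/5)
  seg 5: right by d10 = 44/5 → (61/5, 17/5)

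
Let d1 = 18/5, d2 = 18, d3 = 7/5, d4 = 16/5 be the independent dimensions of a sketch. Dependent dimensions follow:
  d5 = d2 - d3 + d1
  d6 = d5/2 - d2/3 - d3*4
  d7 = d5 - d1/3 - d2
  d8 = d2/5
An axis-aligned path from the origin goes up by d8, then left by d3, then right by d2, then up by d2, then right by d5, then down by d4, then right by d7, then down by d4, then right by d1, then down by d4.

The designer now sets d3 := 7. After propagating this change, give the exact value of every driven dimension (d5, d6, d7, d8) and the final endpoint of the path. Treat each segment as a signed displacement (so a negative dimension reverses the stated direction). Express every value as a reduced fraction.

d5 = 73/5
d6 = -267/10
d7 = -23/5
d8 = 18/5
endpoint = (123/5, 12)

Apply edit: d3 := 7
  d5 = d2 - d3 + d1 = 73/5
  d6 = d5/2 - d2/3 - d3*4 = -267/10
  d7 = d5 - d1/3 - d2 = -23/5
  d8 = d2/5 = 18/5
Walk from origin (0, 0):
  seg 1: up by d8 = 18/5 → (0, 18/5)
  seg 2: left by d3 = 7 → (-7, 18/5)
  seg 3: right by d2 = 18 → (11, 18/5)
  seg 4: up by d2 = 18 → (11, 108/5)
  seg 5: right by d5 = 73/5 → (128/5, 108/5)
  seg 6: down by d4 = 16/5 → (128/5, 92/5)
  seg 7: right by d7 = -23/5 → (21, 92/5)
  seg 8: down by d4 = 16/5 → (21, 76/5)
  seg 9: right by d1 = 18/5 → (123/5, 76/5)
  seg 10: down by d4 = 16/5 → (123/5, 12)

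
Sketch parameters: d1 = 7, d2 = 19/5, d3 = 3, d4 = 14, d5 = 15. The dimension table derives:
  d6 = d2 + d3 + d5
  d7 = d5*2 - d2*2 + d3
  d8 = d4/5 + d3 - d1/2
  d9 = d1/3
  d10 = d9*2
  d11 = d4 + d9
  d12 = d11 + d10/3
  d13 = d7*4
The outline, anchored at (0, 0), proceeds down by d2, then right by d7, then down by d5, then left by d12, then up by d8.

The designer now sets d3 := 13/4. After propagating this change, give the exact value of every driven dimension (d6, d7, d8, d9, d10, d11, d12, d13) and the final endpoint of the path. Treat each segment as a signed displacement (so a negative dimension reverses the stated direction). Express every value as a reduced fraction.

d6 = 441/20
d7 = 513/20
d8 = 51/20
d9 = 7/3
d10 = 14/3
d11 = 49/3
d12 = 161/9
d13 = 513/5
endpoint = (1397/180, -65/4)

Apply edit: d3 := 13/4
  d6 = d2 + d3 + d5 = 441/20
  d7 = d5*2 - d2*2 + d3 = 513/20
  d8 = d4/5 + d3 - d1/2 = 51/20
  d9 = d1/3 = 7/3
  d10 = d9*2 = 14/3
  d11 = d4 + d9 = 49/3
  d12 = d11 + d10/3 = 161/9
  d13 = d7*4 = 513/5
Walk from origin (0, 0):
  seg 1: down by d2 = 19/5 → (0, -19/5)
  seg 2: right by d7 = 513/20 → (513/20, -19/5)
  seg 3: down by d5 = 15 → (513/20, -94/5)
  seg 4: left by d12 = 161/9 → (1397/180, -94/5)
  seg 5: up by d8 = 51/20 → (1397/180, -65/4)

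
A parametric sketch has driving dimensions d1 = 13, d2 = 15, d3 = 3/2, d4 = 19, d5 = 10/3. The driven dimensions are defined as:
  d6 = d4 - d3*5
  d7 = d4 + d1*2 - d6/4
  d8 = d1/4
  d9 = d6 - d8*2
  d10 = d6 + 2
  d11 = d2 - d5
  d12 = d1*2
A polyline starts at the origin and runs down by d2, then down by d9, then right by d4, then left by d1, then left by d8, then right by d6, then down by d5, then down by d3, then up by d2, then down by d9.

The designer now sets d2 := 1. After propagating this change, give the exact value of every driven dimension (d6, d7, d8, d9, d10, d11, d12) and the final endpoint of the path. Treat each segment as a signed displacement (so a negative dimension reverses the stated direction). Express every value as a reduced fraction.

d6 = 23/2
d7 = 337/8
d8 = 13/4
d9 = 5
d10 = 27/2
d11 = -7/3
d12 = 26
endpoint = (57/4, -89/6)

Apply edit: d2 := 1
  d6 = d4 - d3*5 = 23/2
  d7 = d4 + d1*2 - d6/4 = 337/8
  d8 = d1/4 = 13/4
  d9 = d6 - d8*2 = 5
  d10 = d6 + 2 = 27/2
  d11 = d2 - d5 = -7/3
  d12 = d1*2 = 26
Walk from origin (0, 0):
  seg 1: down by d2 = 1 → (0, -1)
  seg 2: down by d9 = 5 → (0, -6)
  seg 3: right by d4 = 19 → (19, -6)
  seg 4: left by d1 = 13 → (6, -6)
  seg 5: left by d8 = 13/4 → (11/4, -6)
  seg 6: right by d6 = 23/2 → (57/4, -6)
  seg 7: down by d5 = 10/3 → (57/4, -28/3)
  seg 8: down by d3 = 3/2 → (57/4, -65/6)
  seg 9: up by d2 = 1 → (57/4, -59/6)
  seg 10: down by d9 = 5 → (57/4, -89/6)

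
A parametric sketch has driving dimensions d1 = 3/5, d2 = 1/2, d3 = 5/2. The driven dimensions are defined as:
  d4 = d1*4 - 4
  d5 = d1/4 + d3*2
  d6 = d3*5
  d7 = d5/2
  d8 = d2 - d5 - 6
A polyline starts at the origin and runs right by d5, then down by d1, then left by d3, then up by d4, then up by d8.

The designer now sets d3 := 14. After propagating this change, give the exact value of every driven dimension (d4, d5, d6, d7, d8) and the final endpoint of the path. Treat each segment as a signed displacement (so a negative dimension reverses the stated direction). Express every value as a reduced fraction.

Apply edit: d3 := 14
  d4 = d1*4 - 4 = -8/5
  d5 = d1/4 + d3*2 = 563/20
  d6 = d3*5 = 70
  d7 = d5/2 = 563/40
  d8 = d2 - d5 - 6 = -673/20
Walk from origin (0, 0):
  seg 1: right by d5 = 563/20 → (563/20, 0)
  seg 2: down by d1 = 3/5 → (563/20, -3/5)
  seg 3: left by d3 = 14 → (283/20, -3/5)
  seg 4: up by d4 = -8/5 → (283/20, -11/5)
  seg 5: up by d8 = -673/20 → (283/20, -717/20)

d4 = -8/5
d5 = 563/20
d6 = 70
d7 = 563/40
d8 = -673/20
endpoint = (283/20, -717/20)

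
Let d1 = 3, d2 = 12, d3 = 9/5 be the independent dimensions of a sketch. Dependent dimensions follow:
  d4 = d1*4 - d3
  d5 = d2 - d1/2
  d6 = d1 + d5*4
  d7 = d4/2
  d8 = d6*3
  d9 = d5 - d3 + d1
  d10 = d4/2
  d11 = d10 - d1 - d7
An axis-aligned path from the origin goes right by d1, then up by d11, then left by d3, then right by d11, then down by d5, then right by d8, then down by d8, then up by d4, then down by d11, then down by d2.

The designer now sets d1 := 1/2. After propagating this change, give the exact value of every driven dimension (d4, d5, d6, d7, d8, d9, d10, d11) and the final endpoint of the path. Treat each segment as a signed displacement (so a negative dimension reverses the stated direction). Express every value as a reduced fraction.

Apply edit: d1 := 1/2
  d4 = d1*4 - d3 = 1/5
  d5 = d2 - d1/2 = 47/4
  d6 = d1 + d5*4 = 95/2
  d7 = d4/2 = 1/10
  d8 = d6*3 = 285/2
  d9 = d5 - d3 + d1 = 209/20
  d10 = d4/2 = 1/10
  d11 = d10 - d1 - d7 = -1/2
Walk from origin (0, 0):
  seg 1: right by d1 = 1/2 → (1/2, 0)
  seg 2: up by d11 = -1/2 → (1/2, -1/2)
  seg 3: left by d3 = 9/5 → (-13/10, -1/2)
  seg 4: right by d11 = -1/2 → (-9/5, -1/2)
  seg 5: down by d5 = 47/4 → (-9/5, -49/4)
  seg 6: right by d8 = 285/2 → (1407/10, -49/4)
  seg 7: down by d8 = 285/2 → (1407/10, -619/4)
  seg 8: up by d4 = 1/5 → (1407/10, -3091/20)
  seg 9: down by d11 = -1/2 → (1407/10, -3081/20)
  seg 10: down by d2 = 12 → (1407/10, -3321/20)

d4 = 1/5
d5 = 47/4
d6 = 95/2
d7 = 1/10
d8 = 285/2
d9 = 209/20
d10 = 1/10
d11 = -1/2
endpoint = (1407/10, -3321/20)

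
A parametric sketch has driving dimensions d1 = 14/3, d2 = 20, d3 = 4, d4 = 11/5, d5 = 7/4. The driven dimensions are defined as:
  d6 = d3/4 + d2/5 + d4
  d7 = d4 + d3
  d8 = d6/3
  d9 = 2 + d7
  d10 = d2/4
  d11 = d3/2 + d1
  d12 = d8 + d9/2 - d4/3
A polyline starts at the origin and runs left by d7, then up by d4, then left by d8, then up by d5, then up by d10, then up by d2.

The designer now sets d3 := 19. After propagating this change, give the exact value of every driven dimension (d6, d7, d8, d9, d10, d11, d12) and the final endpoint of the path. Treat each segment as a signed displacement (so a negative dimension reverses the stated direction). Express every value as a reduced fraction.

Apply edit: d3 := 19
  d6 = d3/4 + d2/5 + d4 = 219/20
  d7 = d4 + d3 = 106/5
  d8 = d6/3 = 73/20
  d9 = 2 + d7 = 116/5
  d10 = d2/4 = 5
  d11 = d3/2 + d1 = 85/6
  d12 = d8 + d9/2 - d4/3 = 871/60
Walk from origin (0, 0):
  seg 1: left by d7 = 106/5 → (-106/5, 0)
  seg 2: up by d4 = 11/5 → (-106/5, 11/5)
  seg 3: left by d8 = 73/20 → (-497/20, 11/5)
  seg 4: up by d5 = 7/4 → (-497/20, 79/20)
  seg 5: up by d10 = 5 → (-497/20, 179/20)
  seg 6: up by d2 = 20 → (-497/20, 579/20)

d6 = 219/20
d7 = 106/5
d8 = 73/20
d9 = 116/5
d10 = 5
d11 = 85/6
d12 = 871/60
endpoint = (-497/20, 579/20)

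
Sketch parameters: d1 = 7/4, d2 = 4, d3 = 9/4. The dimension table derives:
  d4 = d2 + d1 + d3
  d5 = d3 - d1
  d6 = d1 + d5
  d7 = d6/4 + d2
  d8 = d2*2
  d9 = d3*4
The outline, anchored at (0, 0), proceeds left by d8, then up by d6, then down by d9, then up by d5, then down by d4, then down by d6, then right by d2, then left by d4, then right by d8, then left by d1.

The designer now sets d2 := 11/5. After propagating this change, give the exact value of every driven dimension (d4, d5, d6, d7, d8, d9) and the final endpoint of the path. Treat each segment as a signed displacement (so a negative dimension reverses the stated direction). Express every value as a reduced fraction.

Apply edit: d2 := 11/5
  d4 = d2 + d1 + d3 = 31/5
  d5 = d3 - d1 = 1/2
  d6 = d1 + d5 = 9/4
  d7 = d6/4 + d2 = 221/80
  d8 = d2*2 = 22/5
  d9 = d3*4 = 9
Walk from origin (0, 0):
  seg 1: left by d8 = 22/5 → (-22/5, 0)
  seg 2: up by d6 = 9/4 → (-22/5, 9/4)
  seg 3: down by d9 = 9 → (-22/5, -27/4)
  seg 4: up by d5 = 1/2 → (-22/5, -25/4)
  seg 5: down by d4 = 31/5 → (-22/5, -249/20)
  seg 6: down by d6 = 9/4 → (-22/5, -147/10)
  seg 7: right by d2 = 11/5 → (-11/5, -147/10)
  seg 8: left by d4 = 31/5 → (-42/5, -147/10)
  seg 9: right by d8 = 22/5 → (-4, -147/10)
  seg 10: left by d1 = 7/4 → (-23/4, -147/10)

d4 = 31/5
d5 = 1/2
d6 = 9/4
d7 = 221/80
d8 = 22/5
d9 = 9
endpoint = (-23/4, -147/10)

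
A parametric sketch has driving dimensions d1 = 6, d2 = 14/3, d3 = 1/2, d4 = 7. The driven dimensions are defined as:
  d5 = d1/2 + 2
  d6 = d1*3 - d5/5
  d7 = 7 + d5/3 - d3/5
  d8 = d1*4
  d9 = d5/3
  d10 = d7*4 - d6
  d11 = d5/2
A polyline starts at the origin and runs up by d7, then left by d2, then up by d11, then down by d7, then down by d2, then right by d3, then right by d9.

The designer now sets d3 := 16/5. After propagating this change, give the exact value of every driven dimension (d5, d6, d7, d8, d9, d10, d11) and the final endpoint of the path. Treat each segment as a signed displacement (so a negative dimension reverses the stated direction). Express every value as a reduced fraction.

d5 = 5
d6 = 17
d7 = 602/75
d8 = 24
d9 = 5/3
d10 = 1133/75
d11 = 5/2
endpoint = (1/5, -13/6)

Apply edit: d3 := 16/5
  d5 = d1/2 + 2 = 5
  d6 = d1*3 - d5/5 = 17
  d7 = 7 + d5/3 - d3/5 = 602/75
  d8 = d1*4 = 24
  d9 = d5/3 = 5/3
  d10 = d7*4 - d6 = 1133/75
  d11 = d5/2 = 5/2
Walk from origin (0, 0):
  seg 1: up by d7 = 602/75 → (0, 602/75)
  seg 2: left by d2 = 14/3 → (-14/3, 602/75)
  seg 3: up by d11 = 5/2 → (-14/3, 1579/150)
  seg 4: down by d7 = 602/75 → (-14/3, 5/2)
  seg 5: down by d2 = 14/3 → (-14/3, -13/6)
  seg 6: right by d3 = 16/5 → (-22/15, -13/6)
  seg 7: right by d9 = 5/3 → (1/5, -13/6)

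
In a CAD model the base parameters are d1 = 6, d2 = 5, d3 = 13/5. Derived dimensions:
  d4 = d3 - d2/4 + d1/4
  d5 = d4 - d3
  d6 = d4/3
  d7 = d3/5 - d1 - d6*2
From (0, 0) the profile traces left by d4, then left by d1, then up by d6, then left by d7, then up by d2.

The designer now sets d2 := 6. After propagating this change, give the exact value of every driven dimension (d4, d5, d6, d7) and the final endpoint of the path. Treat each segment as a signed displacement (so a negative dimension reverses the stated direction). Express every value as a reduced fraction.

d4 = 13/5
d5 = 0
d6 = 13/15
d7 = -541/75
endpoint = (-104/75, 103/15)

Apply edit: d2 := 6
  d4 = d3 - d2/4 + d1/4 = 13/5
  d5 = d4 - d3 = 0
  d6 = d4/3 = 13/15
  d7 = d3/5 - d1 - d6*2 = -541/75
Walk from origin (0, 0):
  seg 1: left by d4 = 13/5 → (-13/5, 0)
  seg 2: left by d1 = 6 → (-43/5, 0)
  seg 3: up by d6 = 13/15 → (-43/5, 13/15)
  seg 4: left by d7 = -541/75 → (-104/75, 13/15)
  seg 5: up by d2 = 6 → (-104/75, 103/15)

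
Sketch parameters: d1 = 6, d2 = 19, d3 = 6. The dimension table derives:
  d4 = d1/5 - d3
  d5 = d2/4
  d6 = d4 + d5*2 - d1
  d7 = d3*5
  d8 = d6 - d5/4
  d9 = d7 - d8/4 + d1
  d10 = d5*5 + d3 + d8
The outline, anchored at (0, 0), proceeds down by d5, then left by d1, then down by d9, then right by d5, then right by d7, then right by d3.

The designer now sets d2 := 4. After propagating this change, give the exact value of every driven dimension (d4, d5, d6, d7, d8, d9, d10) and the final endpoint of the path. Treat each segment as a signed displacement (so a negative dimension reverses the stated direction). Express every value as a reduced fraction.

d4 = -24/5
d5 = 1
d6 = -44/5
d7 = 30
d8 = -181/20
d9 = 3061/80
d10 = 39/20
endpoint = (31, -3141/80)

Apply edit: d2 := 4
  d4 = d1/5 - d3 = -24/5
  d5 = d2/4 = 1
  d6 = d4 + d5*2 - d1 = -44/5
  d7 = d3*5 = 30
  d8 = d6 - d5/4 = -181/20
  d9 = d7 - d8/4 + d1 = 3061/80
  d10 = d5*5 + d3 + d8 = 39/20
Walk from origin (0, 0):
  seg 1: down by d5 = 1 → (0, -1)
  seg 2: left by d1 = 6 → (-6, -1)
  seg 3: down by d9 = 3061/80 → (-6, -3141/80)
  seg 4: right by d5 = 1 → (-5, -3141/80)
  seg 5: right by d7 = 30 → (25, -3141/80)
  seg 6: right by d3 = 6 → (31, -3141/80)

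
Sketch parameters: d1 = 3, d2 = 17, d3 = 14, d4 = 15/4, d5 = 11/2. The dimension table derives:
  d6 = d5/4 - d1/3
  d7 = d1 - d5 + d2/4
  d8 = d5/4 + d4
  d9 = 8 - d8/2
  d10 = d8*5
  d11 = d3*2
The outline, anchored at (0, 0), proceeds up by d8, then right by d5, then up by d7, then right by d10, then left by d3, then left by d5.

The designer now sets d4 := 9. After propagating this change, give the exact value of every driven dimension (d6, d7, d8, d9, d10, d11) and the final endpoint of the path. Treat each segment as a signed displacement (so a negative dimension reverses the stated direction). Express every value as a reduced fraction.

d6 = 3/8
d7 = 7/4
d8 = 83/8
d9 = 45/16
d10 = 415/8
d11 = 28
endpoint = (303/8, 97/8)

Apply edit: d4 := 9
  d6 = d5/4 - d1/3 = 3/8
  d7 = d1 - d5 + d2/4 = 7/4
  d8 = d5/4 + d4 = 83/8
  d9 = 8 - d8/2 = 45/16
  d10 = d8*5 = 415/8
  d11 = d3*2 = 28
Walk from origin (0, 0):
  seg 1: up by d8 = 83/8 → (0, 83/8)
  seg 2: right by d5 = 11/2 → (11/2, 83/8)
  seg 3: up by d7 = 7/4 → (11/2, 97/8)
  seg 4: right by d10 = 415/8 → (459/8, 97/8)
  seg 5: left by d3 = 14 → (347/8, 97/8)
  seg 6: left by d5 = 11/2 → (303/8, 97/8)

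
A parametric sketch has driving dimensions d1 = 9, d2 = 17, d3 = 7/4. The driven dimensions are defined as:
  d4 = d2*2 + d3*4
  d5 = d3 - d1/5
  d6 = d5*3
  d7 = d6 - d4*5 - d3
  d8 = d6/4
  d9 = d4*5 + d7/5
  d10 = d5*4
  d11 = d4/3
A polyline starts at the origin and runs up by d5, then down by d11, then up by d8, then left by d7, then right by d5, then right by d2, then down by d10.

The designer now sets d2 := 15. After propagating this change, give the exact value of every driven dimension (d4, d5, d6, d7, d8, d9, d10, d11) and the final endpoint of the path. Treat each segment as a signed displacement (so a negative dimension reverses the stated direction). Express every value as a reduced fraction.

d4 = 37
d5 = -1/20
d6 = -3/20
d7 = -1869/10
d8 = -3/80
d9 = 7381/50
d10 = -1/5
d11 = 37/3
endpoint = (4037/20, -2933/240)

Apply edit: d2 := 15
  d4 = d2*2 + d3*4 = 37
  d5 = d3 - d1/5 = -1/20
  d6 = d5*3 = -3/20
  d7 = d6 - d4*5 - d3 = -1869/10
  d8 = d6/4 = -3/80
  d9 = d4*5 + d7/5 = 7381/50
  d10 = d5*4 = -1/5
  d11 = d4/3 = 37/3
Walk from origin (0, 0):
  seg 1: up by d5 = -1/20 → (0, -1/20)
  seg 2: down by d11 = 37/3 → (0, -743/60)
  seg 3: up by d8 = -3/80 → (0, -2981/240)
  seg 4: left by d7 = -1869/10 → (1869/10, -2981/240)
  seg 5: right by d5 = -1/20 → (3737/20, -2981/240)
  seg 6: right by d2 = 15 → (4037/20, -2981/240)
  seg 7: down by d10 = -1/5 → (4037/20, -2933/240)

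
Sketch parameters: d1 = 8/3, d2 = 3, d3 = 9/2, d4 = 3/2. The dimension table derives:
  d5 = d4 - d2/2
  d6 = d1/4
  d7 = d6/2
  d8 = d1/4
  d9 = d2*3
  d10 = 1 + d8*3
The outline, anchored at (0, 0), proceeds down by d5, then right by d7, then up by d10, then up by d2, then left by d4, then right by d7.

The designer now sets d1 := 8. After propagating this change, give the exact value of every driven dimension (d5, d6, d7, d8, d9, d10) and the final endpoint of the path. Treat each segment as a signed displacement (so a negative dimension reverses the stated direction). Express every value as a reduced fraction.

Apply edit: d1 := 8
  d5 = d4 - d2/2 = 0
  d6 = d1/4 = 2
  d7 = d6/2 = 1
  d8 = d1/4 = 2
  d9 = d2*3 = 9
  d10 = 1 + d8*3 = 7
Walk from origin (0, 0):
  seg 1: down by d5 = 0 → (0, 0)
  seg 2: right by d7 = 1 → (1, 0)
  seg 3: up by d10 = 7 → (1, 7)
  seg 4: up by d2 = 3 → (1, 10)
  seg 5: left by d4 = 3/2 → (-1/2, 10)
  seg 6: right by d7 = 1 → (1/2, 10)

d5 = 0
d6 = 2
d7 = 1
d8 = 2
d9 = 9
d10 = 7
endpoint = (1/2, 10)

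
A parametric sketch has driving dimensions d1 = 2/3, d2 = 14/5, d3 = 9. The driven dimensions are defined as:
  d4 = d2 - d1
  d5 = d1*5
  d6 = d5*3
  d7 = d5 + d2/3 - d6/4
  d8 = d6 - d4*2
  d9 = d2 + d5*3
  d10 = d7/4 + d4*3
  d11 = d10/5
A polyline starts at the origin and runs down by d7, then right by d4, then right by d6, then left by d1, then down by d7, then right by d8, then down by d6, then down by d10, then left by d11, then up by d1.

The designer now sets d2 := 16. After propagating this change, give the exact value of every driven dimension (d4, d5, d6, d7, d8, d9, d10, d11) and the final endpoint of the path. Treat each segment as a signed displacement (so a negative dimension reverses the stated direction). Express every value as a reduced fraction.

Apply edit: d2 := 16
  d4 = d2 - d1 = 46/3
  d5 = d1*5 = 10/3
  d6 = d5*3 = 10
  d7 = d5 + d2/3 - d6/4 = 37/6
  d8 = d6 - d4*2 = -62/3
  d9 = d2 + d5*3 = 26
  d10 = d7/4 + d4*3 = 1141/24
  d11 = d10/5 = 1141/120
Walk from origin (0, 0):
  seg 1: down by d7 = 37/6 → (0, -37/6)
  seg 2: right by d4 = 46/3 → (46/3, -37/6)
  seg 3: right by d6 = 10 → (76/3, -37/6)
  seg 4: left by d1 = 2/3 → (74/3, -37/6)
  seg 5: down by d7 = 37/6 → (74/3, -37/3)
  seg 6: right by d8 = -62/3 → (4, -37/3)
  seg 7: down by d6 = 10 → (4, -67/3)
  seg 8: down by d10 = 1141/24 → (4, -559/8)
  seg 9: left by d11 = 1141/120 → (-661/120, -559/8)
  seg 10: up by d1 = 2/3 → (-661/120, -1661/24)

d4 = 46/3
d5 = 10/3
d6 = 10
d7 = 37/6
d8 = -62/3
d9 = 26
d10 = 1141/24
d11 = 1141/120
endpoint = (-661/120, -1661/24)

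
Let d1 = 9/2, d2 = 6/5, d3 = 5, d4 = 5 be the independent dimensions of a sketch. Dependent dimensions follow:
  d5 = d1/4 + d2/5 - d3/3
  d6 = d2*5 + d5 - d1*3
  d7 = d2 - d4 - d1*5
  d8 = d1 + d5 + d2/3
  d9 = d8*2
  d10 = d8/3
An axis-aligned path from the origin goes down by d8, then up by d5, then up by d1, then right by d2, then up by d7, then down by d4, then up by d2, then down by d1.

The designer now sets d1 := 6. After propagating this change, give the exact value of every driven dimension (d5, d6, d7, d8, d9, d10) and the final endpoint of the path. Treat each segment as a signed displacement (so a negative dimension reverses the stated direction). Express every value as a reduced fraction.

Apply edit: d1 := 6
  d5 = d1/4 + d2/5 - d3/3 = 11/150
  d6 = d2*5 + d5 - d1*3 = -1789/150
  d7 = d2 - d4 - d1*5 = -169/5
  d8 = d1 + d5 + d2/3 = 971/150
  d9 = d8*2 = 971/75
  d10 = d8/3 = 971/450
Walk from origin (0, 0):
  seg 1: down by d8 = 971/150 → (0, -971/150)
  seg 2: up by d5 = 11/150 → (0, -32/5)
  seg 3: up by d1 = 6 → (0, -2/5)
  seg 4: right by d2 = 6/5 → (6/5, -2/5)
  seg 5: up by d7 = -169/5 → (6/5, -171/5)
  seg 6: down by d4 = 5 → (6/5, -196/5)
  seg 7: up by d2 = 6/5 → (6/5, -38)
  seg 8: down by d1 = 6 → (6/5, -44)

d5 = 11/150
d6 = -1789/150
d7 = -169/5
d8 = 971/150
d9 = 971/75
d10 = 971/450
endpoint = (6/5, -44)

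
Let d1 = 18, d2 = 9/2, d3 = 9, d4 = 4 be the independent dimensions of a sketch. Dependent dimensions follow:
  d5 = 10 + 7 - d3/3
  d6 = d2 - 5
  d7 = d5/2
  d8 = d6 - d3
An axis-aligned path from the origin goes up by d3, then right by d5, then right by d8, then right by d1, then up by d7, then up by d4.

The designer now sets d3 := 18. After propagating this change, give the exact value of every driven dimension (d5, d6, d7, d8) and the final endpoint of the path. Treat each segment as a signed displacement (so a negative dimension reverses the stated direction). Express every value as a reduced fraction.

d5 = 11
d6 = -1/2
d7 = 11/2
d8 = -37/2
endpoint = (21/2, 55/2)

Apply edit: d3 := 18
  d5 = 10 + 7 - d3/3 = 11
  d6 = d2 - 5 = -1/2
  d7 = d5/2 = 11/2
  d8 = d6 - d3 = -37/2
Walk from origin (0, 0):
  seg 1: up by d3 = 18 → (0, 18)
  seg 2: right by d5 = 11 → (11, 18)
  seg 3: right by d8 = -37/2 → (-15/2, 18)
  seg 4: right by d1 = 18 → (21/2, 18)
  seg 5: up by d7 = 11/2 → (21/2, 47/2)
  seg 6: up by d4 = 4 → (21/2, 55/2)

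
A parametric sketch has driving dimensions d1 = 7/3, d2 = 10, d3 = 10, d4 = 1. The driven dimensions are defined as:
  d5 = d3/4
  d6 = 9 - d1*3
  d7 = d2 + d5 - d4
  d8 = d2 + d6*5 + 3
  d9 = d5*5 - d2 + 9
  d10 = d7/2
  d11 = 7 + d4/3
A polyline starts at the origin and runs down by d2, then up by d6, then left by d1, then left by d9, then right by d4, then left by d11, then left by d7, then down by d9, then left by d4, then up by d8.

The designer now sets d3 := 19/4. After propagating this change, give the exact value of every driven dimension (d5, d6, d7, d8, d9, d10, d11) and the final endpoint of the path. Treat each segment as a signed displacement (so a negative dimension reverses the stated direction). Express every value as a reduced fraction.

d5 = 19/16
d6 = 2
d7 = 163/16
d8 = 23
d9 = 79/16
d10 = 163/32
d11 = 22/3
endpoint = (-595/24, 161/16)

Apply edit: d3 := 19/4
  d5 = d3/4 = 19/16
  d6 = 9 - d1*3 = 2
  d7 = d2 + d5 - d4 = 163/16
  d8 = d2 + d6*5 + 3 = 23
  d9 = d5*5 - d2 + 9 = 79/16
  d10 = d7/2 = 163/32
  d11 = 7 + d4/3 = 22/3
Walk from origin (0, 0):
  seg 1: down by d2 = 10 → (0, -10)
  seg 2: up by d6 = 2 → (0, -8)
  seg 3: left by d1 = 7/3 → (-7/3, -8)
  seg 4: left by d9 = 79/16 → (-349/48, -8)
  seg 5: right by d4 = 1 → (-301/48, -8)
  seg 6: left by d11 = 22/3 → (-653/48, -8)
  seg 7: left by d7 = 163/16 → (-571/24, -8)
  seg 8: down by d9 = 79/16 → (-571/24, -207/16)
  seg 9: left by d4 = 1 → (-595/24, -207/16)
  seg 10: up by d8 = 23 → (-595/24, 161/16)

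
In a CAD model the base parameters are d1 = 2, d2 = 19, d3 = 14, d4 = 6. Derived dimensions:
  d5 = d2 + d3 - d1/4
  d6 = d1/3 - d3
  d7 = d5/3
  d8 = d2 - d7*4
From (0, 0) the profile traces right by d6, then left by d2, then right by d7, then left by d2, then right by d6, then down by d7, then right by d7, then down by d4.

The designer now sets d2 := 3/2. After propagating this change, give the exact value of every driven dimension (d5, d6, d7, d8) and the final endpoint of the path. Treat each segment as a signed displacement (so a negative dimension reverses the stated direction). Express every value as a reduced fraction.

Apply edit: d2 := 3/2
  d5 = d2 + d3 - d1/4 = 15
  d6 = d1/3 - d3 = -40/3
  d7 = d5/3 = 5
  d8 = d2 - d7*4 = -37/2
Walk from origin (0, 0):
  seg 1: right by d6 = -40/3 → (-40/3, 0)
  seg 2: left by d2 = 3/2 → (-89/6, 0)
  seg 3: right by d7 = 5 → (-59/6, 0)
  seg 4: left by d2 = 3/2 → (-34/3, 0)
  seg 5: right by d6 = -40/3 → (-74/3, 0)
  seg 6: down by d7 = 5 → (-74/3, -5)
  seg 7: right by d7 = 5 → (-59/3, -5)
  seg 8: down by d4 = 6 → (-59/3, -11)

d5 = 15
d6 = -40/3
d7 = 5
d8 = -37/2
endpoint = (-59/3, -11)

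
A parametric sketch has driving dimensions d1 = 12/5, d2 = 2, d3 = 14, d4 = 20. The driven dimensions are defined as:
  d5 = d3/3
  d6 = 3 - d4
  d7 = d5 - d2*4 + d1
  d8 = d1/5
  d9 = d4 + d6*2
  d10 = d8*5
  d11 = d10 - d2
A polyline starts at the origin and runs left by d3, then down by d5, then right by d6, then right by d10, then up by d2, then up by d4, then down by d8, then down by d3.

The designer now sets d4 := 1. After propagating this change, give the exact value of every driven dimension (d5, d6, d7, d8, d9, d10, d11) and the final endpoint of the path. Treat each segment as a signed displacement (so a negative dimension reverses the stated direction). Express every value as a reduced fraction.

d5 = 14/3
d6 = 2
d7 = -14/15
d8 = 12/25
d9 = 5
d10 = 12/5
d11 = 2/5
endpoint = (-48/5, -1211/75)

Apply edit: d4 := 1
  d5 = d3/3 = 14/3
  d6 = 3 - d4 = 2
  d7 = d5 - d2*4 + d1 = -14/15
  d8 = d1/5 = 12/25
  d9 = d4 + d6*2 = 5
  d10 = d8*5 = 12/5
  d11 = d10 - d2 = 2/5
Walk from origin (0, 0):
  seg 1: left by d3 = 14 → (-14, 0)
  seg 2: down by d5 = 14/3 → (-14, -14/3)
  seg 3: right by d6 = 2 → (-12, -14/3)
  seg 4: right by d10 = 12/5 → (-48/5, -14/3)
  seg 5: up by d2 = 2 → (-48/5, -8/3)
  seg 6: up by d4 = 1 → (-48/5, -5/3)
  seg 7: down by d8 = 12/25 → (-48/5, -161/75)
  seg 8: down by d3 = 14 → (-48/5, -1211/75)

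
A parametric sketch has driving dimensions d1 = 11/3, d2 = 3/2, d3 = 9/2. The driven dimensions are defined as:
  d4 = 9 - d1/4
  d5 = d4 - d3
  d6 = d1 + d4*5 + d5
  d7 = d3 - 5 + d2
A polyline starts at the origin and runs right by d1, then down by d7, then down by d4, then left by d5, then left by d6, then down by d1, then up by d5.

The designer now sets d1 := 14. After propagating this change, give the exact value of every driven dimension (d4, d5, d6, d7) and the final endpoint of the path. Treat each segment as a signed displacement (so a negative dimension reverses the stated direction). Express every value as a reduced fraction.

d4 = 11/2
d5 = 1
d6 = 85/2
d7 = 1
endpoint = (-59/2, -39/2)

Apply edit: d1 := 14
  d4 = 9 - d1/4 = 11/2
  d5 = d4 - d3 = 1
  d6 = d1 + d4*5 + d5 = 85/2
  d7 = d3 - 5 + d2 = 1
Walk from origin (0, 0):
  seg 1: right by d1 = 14 → (14, 0)
  seg 2: down by d7 = 1 → (14, -1)
  seg 3: down by d4 = 11/2 → (14, -13/2)
  seg 4: left by d5 = 1 → (13, -13/2)
  seg 5: left by d6 = 85/2 → (-59/2, -13/2)
  seg 6: down by d1 = 14 → (-59/2, -41/2)
  seg 7: up by d5 = 1 → (-59/2, -39/2)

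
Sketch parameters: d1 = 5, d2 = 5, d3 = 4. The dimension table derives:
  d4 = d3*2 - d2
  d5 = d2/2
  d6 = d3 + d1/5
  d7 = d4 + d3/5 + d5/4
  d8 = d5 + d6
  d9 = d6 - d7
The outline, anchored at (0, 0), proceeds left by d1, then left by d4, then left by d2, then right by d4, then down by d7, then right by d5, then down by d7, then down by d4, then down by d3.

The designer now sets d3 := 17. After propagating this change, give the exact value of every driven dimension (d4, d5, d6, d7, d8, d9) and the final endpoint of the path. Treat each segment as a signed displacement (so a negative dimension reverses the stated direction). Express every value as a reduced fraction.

Apply edit: d3 := 17
  d4 = d3*2 - d2 = 29
  d5 = d2/2 = 5/2
  d6 = d3 + d1/5 = 18
  d7 = d4 + d3/5 + d5/4 = 1321/40
  d8 = d5 + d6 = 41/2
  d9 = d6 - d7 = -601/40
Walk from origin (0, 0):
  seg 1: left by d1 = 5 → (-5, 0)
  seg 2: left by d4 = 29 → (-34, 0)
  seg 3: left by d2 = 5 → (-39, 0)
  seg 4: right by d4 = 29 → (-10, 0)
  seg 5: down by d7 = 1321/40 → (-10, -1321/40)
  seg 6: right by d5 = 5/2 → (-15/2, -1321/40)
  seg 7: down by d7 = 1321/40 → (-15/2, -1321/20)
  seg 8: down by d4 = 29 → (-15/2, -1901/20)
  seg 9: down by d3 = 17 → (-15/2, -2241/20)

d4 = 29
d5 = 5/2
d6 = 18
d7 = 1321/40
d8 = 41/2
d9 = -601/40
endpoint = (-15/2, -2241/20)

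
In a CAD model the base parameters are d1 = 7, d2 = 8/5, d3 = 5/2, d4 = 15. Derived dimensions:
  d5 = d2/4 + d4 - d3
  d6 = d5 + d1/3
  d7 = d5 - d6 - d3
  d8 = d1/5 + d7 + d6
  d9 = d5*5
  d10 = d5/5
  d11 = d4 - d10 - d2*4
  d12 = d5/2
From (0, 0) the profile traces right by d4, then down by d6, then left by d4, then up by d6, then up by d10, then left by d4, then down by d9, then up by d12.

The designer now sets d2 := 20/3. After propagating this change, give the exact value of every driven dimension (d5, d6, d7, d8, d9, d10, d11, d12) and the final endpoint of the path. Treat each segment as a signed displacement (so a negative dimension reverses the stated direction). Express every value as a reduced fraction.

d5 = 85/6
d6 = 33/2
d7 = -29/6
d8 = 196/15
d9 = 425/6
d10 = 17/6
d11 = -29/2
d12 = 85/12
endpoint = (-15, -731/12)

Apply edit: d2 := 20/3
  d5 = d2/4 + d4 - d3 = 85/6
  d6 = d5 + d1/3 = 33/2
  d7 = d5 - d6 - d3 = -29/6
  d8 = d1/5 + d7 + d6 = 196/15
  d9 = d5*5 = 425/6
  d10 = d5/5 = 17/6
  d11 = d4 - d10 - d2*4 = -29/2
  d12 = d5/2 = 85/12
Walk from origin (0, 0):
  seg 1: right by d4 = 15 → (15, 0)
  seg 2: down by d6 = 33/2 → (15, -33/2)
  seg 3: left by d4 = 15 → (0, -33/2)
  seg 4: up by d6 = 33/2 → (0, 0)
  seg 5: up by d10 = 17/6 → (0, 17/6)
  seg 6: left by d4 = 15 → (-15, 17/6)
  seg 7: down by d9 = 425/6 → (-15, -68)
  seg 8: up by d12 = 85/12 → (-15, -731/12)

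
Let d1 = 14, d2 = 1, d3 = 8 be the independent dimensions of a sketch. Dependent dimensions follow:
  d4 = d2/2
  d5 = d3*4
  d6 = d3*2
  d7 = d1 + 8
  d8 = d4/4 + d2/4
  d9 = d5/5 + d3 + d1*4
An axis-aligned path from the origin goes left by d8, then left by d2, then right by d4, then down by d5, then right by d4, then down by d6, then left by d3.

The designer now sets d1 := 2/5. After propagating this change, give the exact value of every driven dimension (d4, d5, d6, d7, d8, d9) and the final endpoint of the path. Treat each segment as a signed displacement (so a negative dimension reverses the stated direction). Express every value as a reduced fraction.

d4 = 1/2
d5 = 32
d6 = 16
d7 = 42/5
d8 = 3/8
d9 = 16
endpoint = (-67/8, -48)

Apply edit: d1 := 2/5
  d4 = d2/2 = 1/2
  d5 = d3*4 = 32
  d6 = d3*2 = 16
  d7 = d1 + 8 = 42/5
  d8 = d4/4 + d2/4 = 3/8
  d9 = d5/5 + d3 + d1*4 = 16
Walk from origin (0, 0):
  seg 1: left by d8 = 3/8 → (-3/8, 0)
  seg 2: left by d2 = 1 → (-11/8, 0)
  seg 3: right by d4 = 1/2 → (-7/8, 0)
  seg 4: down by d5 = 32 → (-7/8, -32)
  seg 5: right by d4 = 1/2 → (-3/8, -32)
  seg 6: down by d6 = 16 → (-3/8, -48)
  seg 7: left by d3 = 8 → (-67/8, -48)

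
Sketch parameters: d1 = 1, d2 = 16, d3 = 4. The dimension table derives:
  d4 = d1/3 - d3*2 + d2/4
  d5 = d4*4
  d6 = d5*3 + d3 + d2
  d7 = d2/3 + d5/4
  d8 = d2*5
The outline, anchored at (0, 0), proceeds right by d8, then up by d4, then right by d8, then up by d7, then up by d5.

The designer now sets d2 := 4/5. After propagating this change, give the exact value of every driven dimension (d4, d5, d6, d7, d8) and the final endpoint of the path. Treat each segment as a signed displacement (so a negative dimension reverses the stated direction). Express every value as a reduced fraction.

d4 = -112/15
d5 = -448/15
d6 = -424/5
d7 = -36/5
d8 = 4
endpoint = (8, -668/15)

Apply edit: d2 := 4/5
  d4 = d1/3 - d3*2 + d2/4 = -112/15
  d5 = d4*4 = -448/15
  d6 = d5*3 + d3 + d2 = -424/5
  d7 = d2/3 + d5/4 = -36/5
  d8 = d2*5 = 4
Walk from origin (0, 0):
  seg 1: right by d8 = 4 → (4, 0)
  seg 2: up by d4 = -112/15 → (4, -112/15)
  seg 3: right by d8 = 4 → (8, -112/15)
  seg 4: up by d7 = -36/5 → (8, -44/3)
  seg 5: up by d5 = -448/15 → (8, -668/15)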